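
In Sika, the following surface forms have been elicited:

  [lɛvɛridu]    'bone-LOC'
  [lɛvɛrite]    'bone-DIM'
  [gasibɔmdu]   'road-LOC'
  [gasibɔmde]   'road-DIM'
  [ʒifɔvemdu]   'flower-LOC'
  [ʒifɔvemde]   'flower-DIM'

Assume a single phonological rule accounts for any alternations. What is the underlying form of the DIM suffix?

The DIM suffix surfaces as [-de] and [-te], depending on the final segment of the stem.
By contrast the LOC suffix keeps its initial [d] throughout — that segment must be underlying.
The DIM suffix is therefore /-te/ underlyingly, with post-nasal voicing: voiceless stops become voiced after a nasal.

/-te/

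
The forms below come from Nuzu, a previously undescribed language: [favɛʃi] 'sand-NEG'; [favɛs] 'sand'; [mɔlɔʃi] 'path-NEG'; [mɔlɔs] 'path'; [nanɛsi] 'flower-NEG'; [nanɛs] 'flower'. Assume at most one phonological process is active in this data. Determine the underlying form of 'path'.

In [mɔlɔʃi] and [mɔlɔs] the final segment of 'path' alternates: [ʃ] ~ [s].
But 'flower' keeps [s] in both environments ([nanɛsi], [nanɛs]), so there is no rule changing /s/ to [ʃ] before the NEG suffix.
The underlying segment must be /ʃ/; palato-alveolar /ʃ/ becomes [s] when no front vowel follows, yielding [s] there.
Hence 'path' is /mɔlɔʃ/ underlyingly.

/mɔlɔʃ/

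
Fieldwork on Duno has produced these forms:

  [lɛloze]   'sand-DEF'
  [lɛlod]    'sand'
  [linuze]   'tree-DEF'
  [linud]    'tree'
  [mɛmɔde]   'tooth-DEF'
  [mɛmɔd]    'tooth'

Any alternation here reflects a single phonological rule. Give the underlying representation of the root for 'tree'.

/linuz/

The stem for 'tree' ends in [z] in [linuze] but [d] in [linud].
If /d/ were underlying and a rule turned it into [z] before the DEF suffix, 'tooth' would also alternate; but it has [d] in both [mɛmɔde] and [mɛmɔd].
Therefore /z/ is basic and [d] is derived by word-final hardening (voiced fricatives become stops word-finally).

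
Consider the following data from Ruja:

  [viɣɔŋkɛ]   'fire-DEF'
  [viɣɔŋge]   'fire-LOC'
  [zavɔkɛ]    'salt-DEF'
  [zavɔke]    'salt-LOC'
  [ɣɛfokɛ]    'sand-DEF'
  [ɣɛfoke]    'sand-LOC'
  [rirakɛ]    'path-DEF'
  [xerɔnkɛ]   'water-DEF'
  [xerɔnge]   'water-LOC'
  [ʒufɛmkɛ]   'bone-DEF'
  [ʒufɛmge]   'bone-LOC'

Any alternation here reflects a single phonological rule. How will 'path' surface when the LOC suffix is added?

The LOC morpheme has two allomorphs, [-ge] and [-ke].
The DEF suffix, which begins with [k], is invariant after every stem; so [k] is not altered by any rule here.
So the underlying form is /-ge/, and voiced stops become voiceless after a vowel.
After 'path', which ends in a vowel, the suffix surfaces as [-ke], giving [rirake].

[rirake]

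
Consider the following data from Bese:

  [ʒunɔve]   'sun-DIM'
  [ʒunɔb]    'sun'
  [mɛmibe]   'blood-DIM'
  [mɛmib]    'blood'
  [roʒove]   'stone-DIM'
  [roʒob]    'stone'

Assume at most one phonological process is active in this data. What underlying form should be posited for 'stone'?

/roʒov/

'stone' shows [v] ~ [b] at the end of the stem ([roʒove] vs [roʒob]).
The stem 'blood' ([mɛmibe], [mɛmib]) shows [b] unchanged in both environments, so [b] cannot be basic with [v] derived before the DIM suffix.
The alternation reflects word-final hardening: voiced fricatives become stops word-finally. /v/ is underlying.
So 'stone' = /roʒov/.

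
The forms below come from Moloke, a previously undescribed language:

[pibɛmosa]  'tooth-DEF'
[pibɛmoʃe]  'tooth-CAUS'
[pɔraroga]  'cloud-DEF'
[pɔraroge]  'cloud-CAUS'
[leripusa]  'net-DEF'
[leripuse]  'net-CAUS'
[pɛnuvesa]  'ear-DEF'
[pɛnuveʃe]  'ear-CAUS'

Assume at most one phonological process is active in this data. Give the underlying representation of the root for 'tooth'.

/pibɛmoʃ/

In [pibɛmosa] and [pibɛmoʃe] the final segment of 'tooth' alternates: [s] ~ [ʃ].
The stem 'net' ([leripusa], [leripuse]) shows [s] unchanged in both environments, so [s] cannot be basic with [ʃ] derived before the CAUS suffix.
The alternation reflects depalatalization: palato-alveolar /ʃ/ becomes [s] when no front vowel follows. /ʃ/ is underlying.
The underlying form of 'tooth' is therefore /pibɛmoʃ/.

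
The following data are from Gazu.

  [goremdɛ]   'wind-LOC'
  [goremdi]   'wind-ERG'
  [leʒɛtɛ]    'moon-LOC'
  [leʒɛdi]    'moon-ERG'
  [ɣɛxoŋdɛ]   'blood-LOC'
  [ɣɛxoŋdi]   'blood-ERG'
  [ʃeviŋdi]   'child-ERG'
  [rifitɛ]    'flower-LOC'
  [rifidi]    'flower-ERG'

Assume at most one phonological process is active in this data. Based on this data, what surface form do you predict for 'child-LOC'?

[ʃeviŋdɛ]

The LOC suffix surfaces as [-dɛ] and [-tɛ], depending on the final segment of the stem.
By contrast the ERG suffix keeps its initial [d] throughout — that segment must be underlying.
So the underlying form is /-tɛ/, and voiceless stops become voiced after a nasal.
After 'child', which ends in a nasal, the suffix surfaces as [-dɛ], giving [ʃeviŋdɛ].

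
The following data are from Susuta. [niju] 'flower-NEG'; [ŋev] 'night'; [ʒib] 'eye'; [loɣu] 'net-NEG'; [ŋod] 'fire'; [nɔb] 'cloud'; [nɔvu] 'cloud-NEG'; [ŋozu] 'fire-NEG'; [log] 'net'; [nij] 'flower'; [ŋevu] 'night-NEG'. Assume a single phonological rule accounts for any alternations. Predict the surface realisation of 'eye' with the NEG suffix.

[ʒivu]

The stem for 'cloud' ends in [v] in [nɔvu] but [b] in [nɔb].
But 'night' keeps [v] in both environments ([ŋevu], [ŋev]), so there is no rule changing /v/ to [b] in isolation.
Therefore /b/ is basic and [v] is derived by intervocalic spirantization (voiced stops become fricatives between vowels).
From [ʒib] the stem 'eye' is /ʒib/; between vowels this yields [ʒivu].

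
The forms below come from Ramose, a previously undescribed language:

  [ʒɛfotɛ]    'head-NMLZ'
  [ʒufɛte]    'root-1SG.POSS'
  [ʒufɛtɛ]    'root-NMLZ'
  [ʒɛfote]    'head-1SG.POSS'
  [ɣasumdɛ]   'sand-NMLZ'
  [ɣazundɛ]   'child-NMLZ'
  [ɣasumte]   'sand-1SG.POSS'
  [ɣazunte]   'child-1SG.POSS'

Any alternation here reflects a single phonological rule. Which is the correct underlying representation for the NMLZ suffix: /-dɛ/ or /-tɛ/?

/-dɛ/

The NMLZ suffix surfaces as [-dɛ] and [-tɛ], depending on the final segment of the stem.
The 1SG.POSS suffix, which begins with [t], is invariant after every stem; so [t] is not altered by any rule here.
The NMLZ suffix is therefore /-dɛ/ underlyingly, with post-vocalic devoicing: voiced stops become voiceless after a vowel.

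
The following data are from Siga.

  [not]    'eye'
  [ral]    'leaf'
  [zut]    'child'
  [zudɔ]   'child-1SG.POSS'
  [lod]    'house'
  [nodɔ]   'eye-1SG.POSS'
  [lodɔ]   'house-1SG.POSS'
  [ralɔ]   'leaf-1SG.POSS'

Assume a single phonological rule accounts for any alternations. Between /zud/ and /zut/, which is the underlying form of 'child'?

The root 'child' surfaces as [zudɔ] and [zut], with a stem-final [d] ~ [t] alternation.
Compare 'house', with invariant [d] in [lodɔ] and [lod]: an analysis with underlying /d/ and a rule producing [t] in isolation would wrongly predict alternation here too.
So /t/ is underlying, and a rule of intervocalic voicing — voiceless stops become voiced between vowels — gives [d].

/zut/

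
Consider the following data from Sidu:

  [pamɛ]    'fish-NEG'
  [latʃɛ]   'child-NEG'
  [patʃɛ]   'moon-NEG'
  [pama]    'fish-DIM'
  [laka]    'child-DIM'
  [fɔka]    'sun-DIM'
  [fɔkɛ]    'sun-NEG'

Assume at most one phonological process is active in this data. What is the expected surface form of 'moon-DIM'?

The stem for 'child' ends in [k] in [laka] but [tʃ] in [latʃɛ].
But 'sun' keeps [k] in both environments ([fɔka], [fɔkɛ]), so there is no rule changing /k/ to [tʃ] before the NEG suffix.
So /tʃ/ is underlying, and a rule of depalatalization — palato-alveolar /tʃ/ becomes [k] when no front vowel follows — gives [k].
From [patʃɛ] the stem 'moon' is /patʃ/; when no front vowel follows this yields [paka].

[paka]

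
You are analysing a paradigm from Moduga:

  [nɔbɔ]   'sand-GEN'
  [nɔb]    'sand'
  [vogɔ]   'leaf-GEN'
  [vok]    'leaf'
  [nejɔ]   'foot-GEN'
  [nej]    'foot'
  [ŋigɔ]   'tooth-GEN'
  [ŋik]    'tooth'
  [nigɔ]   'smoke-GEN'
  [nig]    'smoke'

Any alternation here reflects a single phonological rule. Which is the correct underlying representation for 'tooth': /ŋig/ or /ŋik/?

The stem for 'tooth' ends in [g] in [ŋigɔ] but [k] in [ŋik].
But 'smoke' keeps [g] in both environments ([nigɔ], [nig]), so there is no rule changing /g/ to [k] in isolation.
Therefore /k/ is basic and [g] is derived by intervocalic voicing (voiceless stops become voiced between vowels).

/ŋik/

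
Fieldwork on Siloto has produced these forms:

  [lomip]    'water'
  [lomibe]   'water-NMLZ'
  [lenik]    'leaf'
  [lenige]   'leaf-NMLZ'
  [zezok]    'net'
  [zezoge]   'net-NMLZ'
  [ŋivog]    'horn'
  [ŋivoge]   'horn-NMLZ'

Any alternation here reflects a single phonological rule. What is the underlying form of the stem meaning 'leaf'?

In [lenik] and [lenige] the final segment of 'leaf' alternates: [k] ~ [g].
The stem 'horn' ([ŋivog], [ŋivoge]) shows [g] unchanged in both environments, so [g] cannot be basic with [k] derived in isolation.
Therefore /k/ is basic and [g] is derived by intervocalic voicing (voiceless stops become voiced between vowels).

/lenik/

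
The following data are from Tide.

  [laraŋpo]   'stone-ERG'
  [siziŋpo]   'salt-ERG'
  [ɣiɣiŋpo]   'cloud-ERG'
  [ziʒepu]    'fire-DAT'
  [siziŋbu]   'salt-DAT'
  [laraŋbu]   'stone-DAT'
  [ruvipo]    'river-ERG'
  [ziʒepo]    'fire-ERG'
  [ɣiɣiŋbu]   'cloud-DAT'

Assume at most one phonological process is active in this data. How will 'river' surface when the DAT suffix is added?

[ruvipu]

The DAT suffix surfaces as [-bu] and [-pu], depending on the final segment of the stem.
The ERG suffix, which begins with [p], is invariant after every stem; so [p] is not altered by any rule here.
So the underlying form is /-bu/, and voiced stops become voiceless after a vowel.
After 'river', which ends in a vowel, the suffix surfaces as [-pu], giving [ruvipu].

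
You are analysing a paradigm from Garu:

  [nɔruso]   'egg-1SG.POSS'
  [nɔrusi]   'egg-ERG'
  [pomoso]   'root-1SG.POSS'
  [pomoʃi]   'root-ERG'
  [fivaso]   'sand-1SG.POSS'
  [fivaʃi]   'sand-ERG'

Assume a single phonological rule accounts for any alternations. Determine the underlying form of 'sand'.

/fivaʃ/

The stem for 'sand' ends in [s] in [fivaso] but [ʃ] in [fivaʃi].
If /s/ were underlying and a rule turned it into [ʃ] before the ERG suffix, 'egg' would also alternate; but it has [s] in both [nɔruso] and [nɔrusi].
The underlying segment must be /ʃ/; palato-alveolar /ʃ/ becomes [s] when no front vowel follows, yielding [s] there.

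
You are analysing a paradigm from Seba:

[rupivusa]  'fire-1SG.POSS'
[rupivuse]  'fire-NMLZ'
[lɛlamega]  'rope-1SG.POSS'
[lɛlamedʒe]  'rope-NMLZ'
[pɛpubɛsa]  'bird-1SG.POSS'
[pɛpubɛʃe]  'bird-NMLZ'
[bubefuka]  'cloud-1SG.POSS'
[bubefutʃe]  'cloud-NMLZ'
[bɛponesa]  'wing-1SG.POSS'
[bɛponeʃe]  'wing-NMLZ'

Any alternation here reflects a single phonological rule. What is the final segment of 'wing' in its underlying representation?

/ʃ/

In [bɛponesa] and [bɛponeʃe] the final segment of 'wing' alternates: [s] ~ [ʃ].
But 'fire' keeps [s] in both environments ([rupivusa], [rupivuse]), so there is no rule changing /s/ to [ʃ] before the NMLZ suffix.
Therefore /ʃ/ is basic and [s] is derived by depalatalization (palato-alveolar /tʃ/, /dʒ/ and /ʃ/ become [k], [g] and [s] when no front vowel follows).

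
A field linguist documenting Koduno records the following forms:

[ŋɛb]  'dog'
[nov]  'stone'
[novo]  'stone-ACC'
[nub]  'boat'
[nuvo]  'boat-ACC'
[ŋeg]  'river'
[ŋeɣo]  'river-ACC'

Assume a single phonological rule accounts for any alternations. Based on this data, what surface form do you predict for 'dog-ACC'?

In [nub] and [nuvo] the final segment of 'boat' alternates: [b] ~ [v].
Compare 'stone', with invariant [v] in [nov] and [novo]: an analysis with underlying /v/ and a rule producing [b] in isolation would wrongly predict alternation here too.
So /b/ is underlying, and a rule of intervocalic spirantization — voiced stops become fricatives between vowels — gives [v].
From [ŋɛb] the stem 'dog' is /ŋɛb/; between vowels this yields [ŋɛvo].

[ŋɛvo]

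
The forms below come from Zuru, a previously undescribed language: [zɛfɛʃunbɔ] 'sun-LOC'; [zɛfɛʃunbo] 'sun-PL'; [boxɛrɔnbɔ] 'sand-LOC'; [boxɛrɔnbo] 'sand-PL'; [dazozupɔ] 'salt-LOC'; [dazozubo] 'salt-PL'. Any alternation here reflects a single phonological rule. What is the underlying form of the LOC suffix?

/-pɔ/

The LOC suffix surfaces as [-bɔ] and [-pɔ], depending on the final segment of the stem.
By contrast the PL suffix keeps its initial [b] throughout — that segment must be underlying.
The LOC suffix is therefore /-pɔ/ underlyingly, with post-nasal voicing: voiceless stops become voiced after a nasal.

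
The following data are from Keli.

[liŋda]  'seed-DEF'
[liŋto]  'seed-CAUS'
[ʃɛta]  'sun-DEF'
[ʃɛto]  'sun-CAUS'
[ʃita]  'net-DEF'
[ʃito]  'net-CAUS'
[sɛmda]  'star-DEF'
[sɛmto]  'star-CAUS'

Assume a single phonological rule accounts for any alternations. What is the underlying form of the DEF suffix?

The DEF suffix surfaces as [-da] and [-ta], depending on the final segment of the stem.
By contrast the CAUS suffix keeps its initial [t] throughout — that segment must be underlying.
The DEF suffix is therefore /-da/ underlyingly, with post-vocalic devoicing: voiced stops become voiceless after a vowel.

/-da/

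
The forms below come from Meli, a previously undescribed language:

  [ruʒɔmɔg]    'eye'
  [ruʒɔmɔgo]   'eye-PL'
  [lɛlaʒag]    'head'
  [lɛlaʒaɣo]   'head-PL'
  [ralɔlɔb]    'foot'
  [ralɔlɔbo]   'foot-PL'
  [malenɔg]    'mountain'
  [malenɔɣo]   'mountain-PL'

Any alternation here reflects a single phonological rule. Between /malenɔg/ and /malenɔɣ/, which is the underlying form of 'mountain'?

'mountain' shows [g] ~ [ɣ] at the end of the stem ([malenɔg] vs [malenɔɣo]).
If /g/ were underlying and a rule turned it into [ɣ] before the PL suffix, 'eye' would also alternate; but it has [g] in both [ruʒɔmɔg] and [ruʒɔmɔgo].
The underlying segment must be /ɣ/; voiced fricatives become stops word-finally, yielding [g] there.

/malenɔɣ/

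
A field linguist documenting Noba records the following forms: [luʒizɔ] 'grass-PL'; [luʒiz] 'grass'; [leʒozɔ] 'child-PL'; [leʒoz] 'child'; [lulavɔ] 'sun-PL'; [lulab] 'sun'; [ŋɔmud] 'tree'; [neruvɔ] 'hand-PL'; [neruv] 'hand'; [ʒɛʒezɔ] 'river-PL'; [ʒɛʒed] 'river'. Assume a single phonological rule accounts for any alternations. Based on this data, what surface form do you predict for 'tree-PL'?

[ŋɔmuzɔ]

'river' shows [z] ~ [d] at the end of the stem ([ʒɛʒezɔ] vs [ʒɛʒed]).
The stem 'child' ([leʒozɔ], [leʒoz]) shows [z] unchanged in both environments, so [z] cannot be basic with [d] derived in isolation.
So /d/ is underlying, and a rule of intervocalic spirantization — voiced stops become fricatives between vowels — gives [z].
The one attested form of 'tree', [ŋɔmud], shows underlying /ŋɔmud/. Applying the same rule between vowels gives [ŋɔmuzɔ].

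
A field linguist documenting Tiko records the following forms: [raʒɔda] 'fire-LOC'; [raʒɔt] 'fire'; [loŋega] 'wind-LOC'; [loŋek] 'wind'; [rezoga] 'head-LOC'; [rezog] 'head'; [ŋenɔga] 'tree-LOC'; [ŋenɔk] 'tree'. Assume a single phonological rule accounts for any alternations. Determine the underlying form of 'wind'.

'wind' shows [g] ~ [k] at the end of the stem ([loŋega] vs [loŋek]).
If /g/ were underlying and a rule turned it into [k] in isolation, 'head' would also alternate; but it has [g] in both [rezoga] and [rezog].
Therefore /k/ is basic and [g] is derived by intervocalic voicing (voiceless stops become voiced between vowels).

/loŋek/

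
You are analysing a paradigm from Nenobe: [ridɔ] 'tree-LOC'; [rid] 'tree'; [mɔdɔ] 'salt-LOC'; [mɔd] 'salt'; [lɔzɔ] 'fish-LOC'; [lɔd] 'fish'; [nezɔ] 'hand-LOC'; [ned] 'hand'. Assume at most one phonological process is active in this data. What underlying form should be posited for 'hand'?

In [nezɔ] and [ned] the final segment of 'hand' alternates: [z] ~ [d].
The stem 'tree' ([ridɔ], [rid]) shows [d] unchanged in both environments, so [d] cannot be basic with [z] derived before the LOC suffix.
The underlying segment must be /z/; voiced fricatives become stops word-finally, yielding [d] there.

/nez/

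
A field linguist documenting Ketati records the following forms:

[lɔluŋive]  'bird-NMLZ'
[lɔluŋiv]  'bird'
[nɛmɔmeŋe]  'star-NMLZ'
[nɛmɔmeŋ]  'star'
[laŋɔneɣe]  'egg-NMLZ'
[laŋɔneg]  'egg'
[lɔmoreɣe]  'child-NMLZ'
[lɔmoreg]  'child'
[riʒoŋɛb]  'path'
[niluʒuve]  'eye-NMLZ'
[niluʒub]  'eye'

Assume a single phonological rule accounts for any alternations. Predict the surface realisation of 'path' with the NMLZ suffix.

[riʒoŋɛve]

The stem for 'eye' ends in [v] in [niluʒuve] but [b] in [niluʒub].
If /v/ were underlying and a rule turned it into [b] in isolation, 'bird' would also alternate; but it has [v] in both [lɔluŋive] and [lɔluŋiv].
Therefore /b/ is basic and [v] is derived by intervocalic spirantization (voiced stops become fricatives between vowels).
The one attested form of 'path', [riʒoŋɛb], shows underlying /riʒoŋɛb/. Applying the same rule between vowels gives [riʒoŋɛve].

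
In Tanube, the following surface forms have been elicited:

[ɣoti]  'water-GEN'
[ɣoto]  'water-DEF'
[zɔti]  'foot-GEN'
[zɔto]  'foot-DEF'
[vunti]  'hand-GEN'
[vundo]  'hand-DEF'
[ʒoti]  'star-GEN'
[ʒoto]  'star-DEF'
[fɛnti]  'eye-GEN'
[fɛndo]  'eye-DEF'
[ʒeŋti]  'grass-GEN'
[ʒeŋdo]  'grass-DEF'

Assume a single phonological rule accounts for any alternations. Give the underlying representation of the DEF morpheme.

The DEF morpheme has two allomorphs, [-do] and [-to].
The GEN suffix, which begins with [t], is invariant after every stem; so [t] is not altered by any rule here.
The DEF suffix is therefore /-do/ underlyingly, with post-vocalic devoicing: voiced stops become voiceless after a vowel.

/-do/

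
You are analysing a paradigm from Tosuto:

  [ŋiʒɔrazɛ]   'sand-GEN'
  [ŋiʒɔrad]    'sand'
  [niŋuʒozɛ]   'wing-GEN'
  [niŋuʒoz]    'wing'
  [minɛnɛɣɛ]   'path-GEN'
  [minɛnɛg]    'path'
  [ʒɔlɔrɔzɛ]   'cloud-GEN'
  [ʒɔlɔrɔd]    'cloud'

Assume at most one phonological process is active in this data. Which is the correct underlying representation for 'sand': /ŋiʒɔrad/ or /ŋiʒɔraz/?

/ŋiʒɔrad/

The stem for 'sand' ends in [z] in [ŋiʒɔrazɛ] but [d] in [ŋiʒɔrad].
But 'wing' keeps [z] in both environments ([niŋuʒozɛ], [niŋuʒoz]), so there is no rule changing /z/ to [d] in isolation.
Therefore /d/ is basic and [z] is derived by intervocalic spirantization (voiced stops become fricatives between vowels).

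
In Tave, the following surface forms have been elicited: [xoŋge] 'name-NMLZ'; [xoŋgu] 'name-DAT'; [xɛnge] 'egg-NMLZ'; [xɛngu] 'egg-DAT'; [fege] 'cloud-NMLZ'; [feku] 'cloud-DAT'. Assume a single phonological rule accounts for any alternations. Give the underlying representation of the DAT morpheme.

The DAT suffix surfaces as [-gu] and [-ku], depending on the final segment of the stem.
The NMLZ suffix, which begins with [g], is invariant after every stem; so [g] is not altered by any rule here.
The DAT suffix is therefore /-ku/ underlyingly, with post-nasal voicing: voiceless stops become voiced after a nasal.

/-ku/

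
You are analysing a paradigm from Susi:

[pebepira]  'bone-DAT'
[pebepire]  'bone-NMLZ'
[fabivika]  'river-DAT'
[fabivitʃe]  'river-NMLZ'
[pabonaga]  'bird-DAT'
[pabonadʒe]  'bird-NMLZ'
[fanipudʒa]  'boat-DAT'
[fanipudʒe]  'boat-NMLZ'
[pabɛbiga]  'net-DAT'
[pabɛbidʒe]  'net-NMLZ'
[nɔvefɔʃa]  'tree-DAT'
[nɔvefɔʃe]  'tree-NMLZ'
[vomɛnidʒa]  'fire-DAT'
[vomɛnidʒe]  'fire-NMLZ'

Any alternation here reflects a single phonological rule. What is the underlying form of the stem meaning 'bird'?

In [pabonaga] and [pabonadʒe] the final segment of 'bird' alternates: [g] ~ [dʒ].
If /dʒ/ were underlying and a rule turned it into [g] before the DAT suffix, 'boat' would also alternate; but it has [dʒ] in both [fanipudʒa] and [fanipudʒe].
Therefore /g/ is basic and [dʒ] is derived by palatalization before a front vowel (/k/ and /g/ become palato-alveolar [tʃ] and [dʒ] before a front vowel).
The underlying form of 'bird' is therefore /pabonag/.

/pabonag/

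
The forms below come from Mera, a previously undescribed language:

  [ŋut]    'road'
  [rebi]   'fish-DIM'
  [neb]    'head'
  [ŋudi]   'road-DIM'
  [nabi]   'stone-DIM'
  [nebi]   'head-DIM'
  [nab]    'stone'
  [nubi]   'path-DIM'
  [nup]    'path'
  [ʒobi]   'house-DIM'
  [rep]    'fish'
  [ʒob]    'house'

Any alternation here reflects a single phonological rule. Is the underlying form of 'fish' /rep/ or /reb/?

In [rebi] and [rep] the final segment of 'fish' alternates: [b] ~ [p].
Compare 'house', with invariant [b] in [ʒobi] and [ʒob]: an analysis with underlying /b/ and a rule producing [p] in isolation would wrongly predict alternation here too.
The alternation reflects intervocalic voicing: voiceless stops become voiced between vowels. /p/ is underlying.

/rep/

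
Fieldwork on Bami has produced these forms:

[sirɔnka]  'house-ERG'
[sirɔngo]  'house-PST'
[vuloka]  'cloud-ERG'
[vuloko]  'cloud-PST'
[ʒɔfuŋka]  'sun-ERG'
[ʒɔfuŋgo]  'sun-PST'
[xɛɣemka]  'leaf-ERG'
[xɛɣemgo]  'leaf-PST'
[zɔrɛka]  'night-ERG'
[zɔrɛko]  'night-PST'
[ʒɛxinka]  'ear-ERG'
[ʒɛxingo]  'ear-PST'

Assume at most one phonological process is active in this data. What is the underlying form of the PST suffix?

/-go/

The PST morpheme has two allomorphs, [-go] and [-ko].
The ERG suffix, which begins with [k], is invariant after every stem; so [k] is not altered by any rule here.
So the underlying form is /-go/, and voiced stops become voiceless after a vowel.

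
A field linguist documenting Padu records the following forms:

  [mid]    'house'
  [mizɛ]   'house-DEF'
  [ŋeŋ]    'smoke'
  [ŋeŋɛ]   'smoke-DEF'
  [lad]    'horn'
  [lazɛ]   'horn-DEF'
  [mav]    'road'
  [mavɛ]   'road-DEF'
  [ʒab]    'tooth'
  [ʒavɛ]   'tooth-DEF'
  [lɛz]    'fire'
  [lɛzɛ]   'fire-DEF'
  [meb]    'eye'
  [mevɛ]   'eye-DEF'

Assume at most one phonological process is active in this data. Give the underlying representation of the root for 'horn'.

/lad/

'horn' shows [d] ~ [z] at the end of the stem ([lad] vs [lazɛ]).
If /z/ were underlying and a rule turned it into [d] in isolation, 'fire' would also alternate; but it has [z] in both [lɛz] and [lɛzɛ].
The underlying segment must be /d/; voiced stops become fricatives between vowels, yielding [z] there.
Hence 'horn' is /lad/ underlyingly.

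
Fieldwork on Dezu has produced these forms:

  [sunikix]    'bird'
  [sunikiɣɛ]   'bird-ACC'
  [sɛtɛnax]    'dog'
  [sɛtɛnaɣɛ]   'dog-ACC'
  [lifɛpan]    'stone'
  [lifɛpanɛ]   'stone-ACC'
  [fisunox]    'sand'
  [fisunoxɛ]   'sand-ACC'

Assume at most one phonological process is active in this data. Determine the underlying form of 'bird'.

/sunikiɣ/

'bird' shows [x] ~ [ɣ] at the end of the stem ([sunikix] vs [sunikiɣɛ]).
If /x/ were underlying and a rule turned it into [ɣ] before the ACC suffix, 'sand' would also alternate; but it has [x] in both [fisunox] and [fisunoxɛ].
The underlying segment must be /ɣ/; voiced obstruents become voiceless word-finally, yielding [x] there.
Hence 'bird' is /sunikiɣ/ underlyingly.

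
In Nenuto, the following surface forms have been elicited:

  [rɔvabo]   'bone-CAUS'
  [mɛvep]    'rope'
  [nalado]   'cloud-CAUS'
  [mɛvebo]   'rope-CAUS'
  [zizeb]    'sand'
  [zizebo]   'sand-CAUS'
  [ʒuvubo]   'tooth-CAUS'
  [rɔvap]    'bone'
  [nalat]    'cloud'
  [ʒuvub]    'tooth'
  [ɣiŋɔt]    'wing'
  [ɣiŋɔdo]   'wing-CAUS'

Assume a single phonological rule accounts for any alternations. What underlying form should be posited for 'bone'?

/rɔvap/

In [rɔvap] and [rɔvabo] the final segment of 'bone' alternates: [p] ~ [b].
But 'tooth' keeps [b] in both environments ([ʒuvub], [ʒuvubo]), so there is no rule changing /b/ to [p] in isolation.
The underlying segment must be /p/; voiceless stops become voiced between vowels, yielding [b] there.
Hence 'bone' is /rɔvap/ underlyingly.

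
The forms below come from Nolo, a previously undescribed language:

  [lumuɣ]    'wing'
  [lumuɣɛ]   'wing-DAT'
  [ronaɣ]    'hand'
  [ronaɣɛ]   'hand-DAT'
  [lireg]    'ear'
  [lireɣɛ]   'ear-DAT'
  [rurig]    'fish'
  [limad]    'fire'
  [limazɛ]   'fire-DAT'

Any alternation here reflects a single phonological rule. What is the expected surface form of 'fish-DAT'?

'ear' shows [g] ~ [ɣ] at the end of the stem ([lireg] vs [lireɣɛ]).
Compare 'hand', with invariant [ɣ] in [ronaɣ] and [ronaɣɛ]: an analysis with underlying /ɣ/ and a rule producing [g] in isolation would wrongly predict alternation here too.
Therefore /g/ is basic and [ɣ] is derived by intervocalic spirantization (voiced stops become fricatives between vowels).
The one attested form of 'fish', [rurig], shows underlying /rurig/. Applying the same rule between vowels gives [ruriɣɛ].

[ruriɣɛ]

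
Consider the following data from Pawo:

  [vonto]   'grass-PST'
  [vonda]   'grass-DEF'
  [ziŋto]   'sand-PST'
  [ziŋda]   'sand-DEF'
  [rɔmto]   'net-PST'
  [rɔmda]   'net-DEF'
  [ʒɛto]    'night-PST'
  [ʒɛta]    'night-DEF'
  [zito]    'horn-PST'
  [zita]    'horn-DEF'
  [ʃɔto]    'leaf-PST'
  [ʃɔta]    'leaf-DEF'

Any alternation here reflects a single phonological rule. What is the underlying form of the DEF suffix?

/-da/

The DEF morpheme has two allomorphs, [-da] and [-ta].
By contrast the PST suffix keeps its initial [t] throughout — that segment must be underlying.
The DEF suffix is therefore /-da/ underlyingly, with post-vocalic devoicing: voiced stops become voiceless after a vowel.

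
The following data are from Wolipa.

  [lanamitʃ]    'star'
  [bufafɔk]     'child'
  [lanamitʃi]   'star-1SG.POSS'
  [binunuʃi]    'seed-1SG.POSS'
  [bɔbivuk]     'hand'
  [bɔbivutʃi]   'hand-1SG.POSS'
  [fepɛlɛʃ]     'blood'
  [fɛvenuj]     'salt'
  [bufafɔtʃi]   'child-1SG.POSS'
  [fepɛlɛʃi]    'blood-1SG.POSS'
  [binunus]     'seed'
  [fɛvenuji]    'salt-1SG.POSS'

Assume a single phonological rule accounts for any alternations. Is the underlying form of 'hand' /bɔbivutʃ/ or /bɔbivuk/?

/bɔbivuk/

The stem for 'hand' ends in [k] in [bɔbivuk] but [tʃ] in [bɔbivutʃi].
Compare 'star', with invariant [tʃ] in [lanamitʃ] and [lanamitʃi]: an analysis with underlying /tʃ/ and a rule producing [k] in isolation would wrongly predict alternation here too.
So /k/ is underlying, and a rule of palatalization before a front vowel — /k/ and /s/ become palato-alveolar [tʃ] and [ʃ] before a front vowel — gives [tʃ].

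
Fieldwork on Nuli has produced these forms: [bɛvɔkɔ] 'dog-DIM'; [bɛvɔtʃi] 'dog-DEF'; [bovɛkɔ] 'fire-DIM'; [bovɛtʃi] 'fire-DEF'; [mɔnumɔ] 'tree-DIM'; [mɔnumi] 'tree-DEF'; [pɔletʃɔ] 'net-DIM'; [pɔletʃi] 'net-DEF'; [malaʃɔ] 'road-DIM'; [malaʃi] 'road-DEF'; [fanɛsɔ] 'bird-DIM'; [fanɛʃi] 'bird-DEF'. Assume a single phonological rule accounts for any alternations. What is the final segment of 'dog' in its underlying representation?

The stem for 'dog' ends in [k] in [bɛvɔkɔ] but [tʃ] in [bɛvɔtʃi].
If /tʃ/ were underlying and a rule turned it into [k] before the DIM suffix, 'net' would also alternate; but it has [tʃ] in both [pɔletʃɔ] and [pɔletʃi].
Therefore /k/ is basic and [tʃ] is derived by palatalization before a front vowel (/k/ and /s/ become palato-alveolar [tʃ] and [ʃ] before a front vowel).

/k/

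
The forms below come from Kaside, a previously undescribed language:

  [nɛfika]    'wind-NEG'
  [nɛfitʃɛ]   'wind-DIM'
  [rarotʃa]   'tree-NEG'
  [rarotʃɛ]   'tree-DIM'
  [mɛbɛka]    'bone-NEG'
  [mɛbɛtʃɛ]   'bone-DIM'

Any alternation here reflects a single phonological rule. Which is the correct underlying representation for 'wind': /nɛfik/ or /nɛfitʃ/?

The stem for 'wind' ends in [k] in [nɛfika] but [tʃ] in [nɛfitʃɛ].
If /tʃ/ were underlying and a rule turned it into [k] before the NEG suffix, 'tree' would also alternate; but it has [tʃ] in both [rarotʃa] and [rarotʃɛ].
Therefore /k/ is basic and [tʃ] is derived by palatalization before a front vowel (/k/ becomes palato-alveolar [tʃ] before a front vowel).

/nɛfik/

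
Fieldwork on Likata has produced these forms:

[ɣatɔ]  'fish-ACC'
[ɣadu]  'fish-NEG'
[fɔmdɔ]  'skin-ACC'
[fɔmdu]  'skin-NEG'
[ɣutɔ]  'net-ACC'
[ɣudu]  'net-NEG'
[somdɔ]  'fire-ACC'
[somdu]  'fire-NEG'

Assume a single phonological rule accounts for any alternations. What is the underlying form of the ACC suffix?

The ACC morpheme has two allomorphs, [-dɔ] and [-tɔ].
The NEG suffix, which begins with [d], is invariant after every stem; so [d] is not altered by any rule here.
The ACC suffix is therefore /-tɔ/ underlyingly, with post-nasal voicing: voiceless stops become voiced after a nasal.

/-tɔ/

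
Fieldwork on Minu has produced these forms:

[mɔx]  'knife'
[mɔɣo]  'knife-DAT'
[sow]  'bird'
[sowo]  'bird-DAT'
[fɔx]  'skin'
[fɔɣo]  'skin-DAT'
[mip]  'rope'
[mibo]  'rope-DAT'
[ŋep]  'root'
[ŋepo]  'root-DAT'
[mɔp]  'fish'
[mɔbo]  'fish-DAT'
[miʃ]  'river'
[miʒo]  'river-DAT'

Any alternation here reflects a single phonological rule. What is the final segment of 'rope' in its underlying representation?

/b/

In [mip] and [mibo] the final segment of 'rope' alternates: [p] ~ [b].
But 'root' keeps [p] in both environments ([ŋep], [ŋepo]), so there is no rule changing /p/ to [b] before the DAT suffix.
The underlying segment must be /b/; voiced obstruents become voiceless word-finally, yielding [p] there.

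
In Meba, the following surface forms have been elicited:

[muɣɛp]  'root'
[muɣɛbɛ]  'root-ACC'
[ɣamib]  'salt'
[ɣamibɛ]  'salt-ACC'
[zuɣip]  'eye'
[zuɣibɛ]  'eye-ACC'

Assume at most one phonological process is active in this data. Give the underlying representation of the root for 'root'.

/muɣɛp/

'root' shows [p] ~ [b] at the end of the stem ([muɣɛp] vs [muɣɛbɛ]).
The stem 'salt' ([ɣamib], [ɣamibɛ]) shows [b] unchanged in both environments, so [b] cannot be basic with [p] derived in isolation.
The alternation reflects intervocalic voicing: voiceless stops become voiced between vowels. /p/ is underlying.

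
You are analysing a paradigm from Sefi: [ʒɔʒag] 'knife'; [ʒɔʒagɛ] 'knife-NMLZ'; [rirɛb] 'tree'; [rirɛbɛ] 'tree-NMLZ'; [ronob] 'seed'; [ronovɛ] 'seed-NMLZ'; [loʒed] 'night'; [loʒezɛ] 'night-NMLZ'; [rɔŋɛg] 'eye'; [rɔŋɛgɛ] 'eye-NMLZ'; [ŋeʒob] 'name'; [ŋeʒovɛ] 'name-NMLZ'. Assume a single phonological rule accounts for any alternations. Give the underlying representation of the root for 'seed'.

/ronov/

'seed' shows [b] ~ [v] at the end of the stem ([ronob] vs [ronovɛ]).
If /b/ were underlying and a rule turned it into [v] before the NMLZ suffix, 'tree' would also alternate; but it has [b] in both [rirɛb] and [rirɛbɛ].
The underlying segment must be /v/; voiced fricatives become stops word-finally, yielding [b] there.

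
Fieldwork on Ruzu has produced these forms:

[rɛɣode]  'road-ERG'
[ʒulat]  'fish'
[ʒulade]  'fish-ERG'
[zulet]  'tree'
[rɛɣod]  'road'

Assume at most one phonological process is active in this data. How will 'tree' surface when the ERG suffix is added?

[zulede]

The stem for 'fish' ends in [d] in [ʒulade] but [t] in [ʒulat].
The stem 'road' ([rɛɣode], [rɛɣod]) shows [d] unchanged in both environments, so [d] cannot be basic with [t] derived in isolation.
So /t/ is underlying, and a rule of intervocalic voicing — voiceless stops become voiced between vowels — gives [d].
The one attested form of 'tree', [zulet], shows underlying /zulet/. Applying the same rule between vowels gives [zulede].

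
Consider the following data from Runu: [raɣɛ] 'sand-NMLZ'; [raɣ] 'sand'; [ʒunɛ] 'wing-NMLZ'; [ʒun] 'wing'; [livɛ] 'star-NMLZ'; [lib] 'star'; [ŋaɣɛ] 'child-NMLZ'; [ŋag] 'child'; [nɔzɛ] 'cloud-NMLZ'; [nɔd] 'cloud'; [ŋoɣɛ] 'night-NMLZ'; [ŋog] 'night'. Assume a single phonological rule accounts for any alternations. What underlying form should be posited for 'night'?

/ŋog/

In [ŋoɣɛ] and [ŋog] the final segment of 'night' alternates: [ɣ] ~ [g].
If /ɣ/ were underlying and a rule turned it into [g] in isolation, 'sand' would also alternate; but it has [ɣ] in both [raɣɛ] and [raɣ].
The alternation reflects intervocalic spirantization: voiced stops become fricatives between vowels. /g/ is underlying.
So 'night' = /ŋog/.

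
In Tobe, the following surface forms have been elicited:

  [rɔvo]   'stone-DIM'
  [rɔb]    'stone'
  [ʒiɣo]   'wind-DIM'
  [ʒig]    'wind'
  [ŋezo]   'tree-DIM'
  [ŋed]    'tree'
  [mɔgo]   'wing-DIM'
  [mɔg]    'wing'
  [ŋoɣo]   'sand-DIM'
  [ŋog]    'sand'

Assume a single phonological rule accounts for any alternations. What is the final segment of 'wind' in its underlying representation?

The stem for 'wind' ends in [ɣ] in [ʒiɣo] but [g] in [ʒig].
The stem 'wing' ([mɔgo], [mɔg]) shows [g] unchanged in both environments, so [g] cannot be basic with [ɣ] derived before the DIM suffix.
Therefore /ɣ/ is basic and [g] is derived by word-final hardening (voiced fricatives become stops word-finally).

/ɣ/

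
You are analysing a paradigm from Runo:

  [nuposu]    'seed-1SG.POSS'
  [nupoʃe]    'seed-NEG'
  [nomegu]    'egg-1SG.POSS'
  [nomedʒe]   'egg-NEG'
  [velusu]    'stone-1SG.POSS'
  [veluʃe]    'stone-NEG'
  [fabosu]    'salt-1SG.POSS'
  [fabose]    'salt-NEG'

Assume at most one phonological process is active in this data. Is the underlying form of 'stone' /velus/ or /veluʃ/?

/veluʃ/

'stone' shows [s] ~ [ʃ] at the end of the stem ([velusu] vs [veluʃe]).
The stem 'salt' ([fabosu], [fabose]) shows [s] unchanged in both environments, so [s] cannot be basic with [ʃ] derived before the NEG suffix.
The underlying segment must be /ʃ/; palato-alveolar /dʒ/ and /ʃ/ become [g] and [s] when no front vowel follows, yielding [s] there.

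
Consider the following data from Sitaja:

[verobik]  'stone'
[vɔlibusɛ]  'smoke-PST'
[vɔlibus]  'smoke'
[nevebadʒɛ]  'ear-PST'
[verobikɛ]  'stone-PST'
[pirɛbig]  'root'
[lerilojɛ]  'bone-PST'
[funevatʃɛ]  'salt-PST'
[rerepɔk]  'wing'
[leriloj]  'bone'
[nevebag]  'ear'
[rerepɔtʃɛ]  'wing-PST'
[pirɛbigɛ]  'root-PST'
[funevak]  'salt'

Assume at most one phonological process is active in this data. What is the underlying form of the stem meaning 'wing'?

The stem for 'wing' ends in [tʃ] in [rerepɔtʃɛ] but [k] in [rerepɔk].
If /k/ were underlying and a rule turned it into [tʃ] before the PST suffix, 'stone' would also alternate; but it has [k] in both [verobikɛ] and [verobik].
Therefore /tʃ/ is basic and [k] is derived by depalatalization (palato-alveolar /tʃ/ and /dʒ/ become [k] and [g] when no front vowel follows).
The underlying form of 'wing' is therefore /rerepɔtʃ/.

/rerepɔtʃ/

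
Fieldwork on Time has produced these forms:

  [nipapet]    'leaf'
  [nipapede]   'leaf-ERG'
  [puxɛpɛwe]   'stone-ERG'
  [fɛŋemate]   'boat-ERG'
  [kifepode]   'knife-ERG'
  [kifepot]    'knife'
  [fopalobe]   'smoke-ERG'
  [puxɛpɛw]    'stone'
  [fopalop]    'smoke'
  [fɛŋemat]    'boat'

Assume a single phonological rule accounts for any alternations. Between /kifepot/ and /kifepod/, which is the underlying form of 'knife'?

/kifepod/

The root 'knife' surfaces as [kifepode] and [kifepot], with a stem-final [d] ~ [t] alternation.
If /t/ were underlying and a rule turned it into [d] before the ERG suffix, 'boat' would also alternate; but it has [t] in both [fɛŋemate] and [fɛŋemat].
Therefore /d/ is basic and [t] is derived by word-final obstruent devoicing (voiced obstruents become voiceless word-finally).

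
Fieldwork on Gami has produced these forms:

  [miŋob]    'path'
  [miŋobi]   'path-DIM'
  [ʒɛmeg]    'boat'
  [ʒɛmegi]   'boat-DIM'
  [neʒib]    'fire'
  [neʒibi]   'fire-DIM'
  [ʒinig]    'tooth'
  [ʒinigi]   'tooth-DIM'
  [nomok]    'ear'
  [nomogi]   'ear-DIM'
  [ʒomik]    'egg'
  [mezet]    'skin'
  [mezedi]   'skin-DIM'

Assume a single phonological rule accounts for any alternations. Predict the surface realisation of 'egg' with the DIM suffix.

[ʒomigi]

In [nomok] and [nomogi] the final segment of 'ear' alternates: [k] ~ [g].
The stem 'boat' ([ʒɛmeg], [ʒɛmegi]) shows [g] unchanged in both environments, so [g] cannot be basic with [k] derived in isolation.
Therefore /k/ is basic and [g] is derived by intervocalic voicing (voiceless stops become voiced between vowels).
The one attested form of 'egg', [ʒomik], shows underlying /ʒomik/. Applying the same rule between vowels gives [ʒomigi].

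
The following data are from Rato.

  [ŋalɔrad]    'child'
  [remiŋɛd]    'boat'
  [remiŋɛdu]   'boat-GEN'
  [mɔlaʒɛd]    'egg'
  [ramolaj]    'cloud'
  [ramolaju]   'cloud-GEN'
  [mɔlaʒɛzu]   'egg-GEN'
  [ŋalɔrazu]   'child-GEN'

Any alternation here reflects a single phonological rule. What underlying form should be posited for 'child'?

In [ŋalɔrad] and [ŋalɔrazu] the final segment of 'child' alternates: [d] ~ [z].
Compare 'boat', with invariant [d] in [remiŋɛd] and [remiŋɛdu]: an analysis with underlying /d/ and a rule producing [z] before the GEN suffix would wrongly predict alternation here too.
The alternation reflects word-final hardening: voiced fricatives become stops word-finally. /z/ is underlying.

/ŋalɔraz/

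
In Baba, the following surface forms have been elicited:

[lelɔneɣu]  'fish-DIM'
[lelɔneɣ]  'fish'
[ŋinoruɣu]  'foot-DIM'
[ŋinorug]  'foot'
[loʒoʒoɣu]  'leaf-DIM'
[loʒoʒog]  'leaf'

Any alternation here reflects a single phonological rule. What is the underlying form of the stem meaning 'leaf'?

'leaf' shows [ɣ] ~ [g] at the end of the stem ([loʒoʒoɣu] vs [loʒoʒog]).
The stem 'fish' ([lelɔneɣu], [lelɔneɣ]) shows [ɣ] unchanged in both environments, so [ɣ] cannot be basic with [g] derived in isolation.
The underlying segment must be /g/; voiced stops become fricatives between vowels, yielding [ɣ] there.
Hence 'leaf' is /loʒoʒog/ underlyingly.

/loʒoʒog/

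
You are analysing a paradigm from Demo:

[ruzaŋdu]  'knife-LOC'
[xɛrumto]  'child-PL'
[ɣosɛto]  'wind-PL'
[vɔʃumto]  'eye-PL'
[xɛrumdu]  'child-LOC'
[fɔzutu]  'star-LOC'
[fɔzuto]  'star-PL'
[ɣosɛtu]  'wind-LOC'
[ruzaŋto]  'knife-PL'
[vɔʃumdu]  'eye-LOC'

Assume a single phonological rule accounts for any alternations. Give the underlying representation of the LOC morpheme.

The LOC morpheme has two allomorphs, [-du] and [-tu].
By contrast the PL suffix keeps its initial [t] throughout — that segment must be underlying.
The LOC suffix is therefore /-du/ underlyingly, with post-vocalic devoicing: voiced stops become voiceless after a vowel.

/-du/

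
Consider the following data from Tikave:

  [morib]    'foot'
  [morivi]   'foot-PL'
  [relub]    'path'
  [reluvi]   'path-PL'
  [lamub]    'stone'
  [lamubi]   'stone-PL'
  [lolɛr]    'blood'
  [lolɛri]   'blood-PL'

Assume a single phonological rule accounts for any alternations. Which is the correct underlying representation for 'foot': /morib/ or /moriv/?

/moriv/

The stem for 'foot' ends in [b] in [morib] but [v] in [morivi].
If /b/ were underlying and a rule turned it into [v] before the PL suffix, 'stone' would also alternate; but it has [b] in both [lamub] and [lamubi].
The underlying segment must be /v/; voiced fricatives become stops word-finally, yielding [b] there.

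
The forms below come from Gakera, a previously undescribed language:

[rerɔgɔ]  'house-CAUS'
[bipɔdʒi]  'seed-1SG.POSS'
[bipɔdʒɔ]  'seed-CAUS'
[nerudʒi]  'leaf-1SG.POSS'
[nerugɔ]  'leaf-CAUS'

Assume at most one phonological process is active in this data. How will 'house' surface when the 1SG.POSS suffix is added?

[rerɔdʒi]

In [nerudʒi] and [nerugɔ] the final segment of 'leaf' alternates: [dʒ] ~ [g].
The stem 'seed' ([bipɔdʒi], [bipɔdʒɔ]) shows [dʒ] unchanged in both environments, so [dʒ] cannot be basic with [g] derived before the CAUS suffix.
So /g/ is underlying, and a rule of palatalization before a front vowel — /g/ becomes palato-alveolar [dʒ] before a front vowel — gives [dʒ].
The one attested form of 'house', [rerɔgɔ], shows underlying /rerɔg/. Applying the same rule before a front vowel gives [rerɔdʒi].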